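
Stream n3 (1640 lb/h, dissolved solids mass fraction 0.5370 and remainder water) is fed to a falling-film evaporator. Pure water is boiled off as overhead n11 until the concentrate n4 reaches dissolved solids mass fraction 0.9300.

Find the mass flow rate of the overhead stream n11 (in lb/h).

693 lb/h

dissolved solids is conserved: 1640×0.537 = 880.68 lb/h all reports to the concentrate.
Concentrate = 880.68/(target fraction) = 946.97 lb/h.
Overhead = 1640 − 946.97 = 693.03 lb/h.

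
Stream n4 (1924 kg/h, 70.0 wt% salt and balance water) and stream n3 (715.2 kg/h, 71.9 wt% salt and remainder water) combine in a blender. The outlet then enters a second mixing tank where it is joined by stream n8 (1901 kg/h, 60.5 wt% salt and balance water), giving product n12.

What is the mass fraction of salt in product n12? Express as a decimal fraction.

0.663

Overall, product flow = 4540.2 kg/h.
salt in = 1924×0.700 + 715.2×0.719 + 1901×0.605 = 3011.1 kg/h.
salt fraction in n12 = 0.663.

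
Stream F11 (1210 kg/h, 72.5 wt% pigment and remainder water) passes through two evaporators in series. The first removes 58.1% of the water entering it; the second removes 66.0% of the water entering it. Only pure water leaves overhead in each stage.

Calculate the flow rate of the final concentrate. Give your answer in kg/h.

water in feed = 1210×0.275 = 332.75 kg/h.
After stage 1: water left = (1−0.581)×332.75 = 139.42; stream total = 1016.7 kg/h.
After stage 2: water left = (1−0.660)×139.42 = 47.404; final concentrate = 924.65 kg/h.

924.7 kg/h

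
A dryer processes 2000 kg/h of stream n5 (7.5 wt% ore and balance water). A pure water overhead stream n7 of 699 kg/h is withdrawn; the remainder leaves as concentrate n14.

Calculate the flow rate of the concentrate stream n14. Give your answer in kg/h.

Concentrate = 2000 − 699 = 1301 kg/h.

1301 kg/h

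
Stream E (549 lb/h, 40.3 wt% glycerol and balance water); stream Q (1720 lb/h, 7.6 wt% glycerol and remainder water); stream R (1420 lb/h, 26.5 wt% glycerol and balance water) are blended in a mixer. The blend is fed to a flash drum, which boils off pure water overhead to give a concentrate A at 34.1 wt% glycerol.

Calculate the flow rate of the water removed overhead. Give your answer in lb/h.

1553 lb/h

glycerol entering = 549×0.403 + 1720×0.076 + 1420×0.265 = 728.27 lb/h.
All glycerol reports to A, so A = 728.27/0.341 = 2135.7 lb/h.
Total feed = 3689 lb/h; overhead = 3689 − 2135.7 = 1553.3 lb/h.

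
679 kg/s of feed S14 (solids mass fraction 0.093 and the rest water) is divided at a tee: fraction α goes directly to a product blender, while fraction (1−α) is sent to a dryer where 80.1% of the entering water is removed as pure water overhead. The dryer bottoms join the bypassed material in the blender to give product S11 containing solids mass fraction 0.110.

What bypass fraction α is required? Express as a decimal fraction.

0.787

All 679×0.093 = 63.147 kg/s of solids reaches S11, so S11 = 63.147/0.110 = 574.06 kg/s and vapour = 104.94 kg/s.
The evaporator receives (1−α)·679 of feed at 0.907 water and removes 0.801 of that water:
0.801×0.907×(1−α)×679 = 104.94
(1−α) = 104.94/493.3 = 0.2127;  α = 0.7873.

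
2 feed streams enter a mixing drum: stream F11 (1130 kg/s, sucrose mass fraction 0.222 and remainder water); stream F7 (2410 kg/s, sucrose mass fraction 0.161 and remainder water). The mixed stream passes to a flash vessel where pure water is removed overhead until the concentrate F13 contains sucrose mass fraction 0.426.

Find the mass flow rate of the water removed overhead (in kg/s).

sucrose entering = 1130×0.222 + 2410×0.161 = 638.87 kg/s.
All sucrose reports to F13, so F13 = 638.87/0.426 = 1499.7 kg/s.
Total feed = 3540 kg/s; overhead = 3540 − 1499.7 = 2040.3 kg/s.

2040 kg/s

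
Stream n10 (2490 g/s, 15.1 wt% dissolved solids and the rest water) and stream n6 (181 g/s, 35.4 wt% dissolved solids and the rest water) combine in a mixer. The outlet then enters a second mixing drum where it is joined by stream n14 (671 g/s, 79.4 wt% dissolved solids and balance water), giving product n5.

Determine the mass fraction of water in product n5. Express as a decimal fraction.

0.709

Overall, product flow = 3342 g/s.
water in = 2490×0.849 + 181×0.646 + 671×0.206 = 2369.2 g/s.
water fraction in n5 = 0.709.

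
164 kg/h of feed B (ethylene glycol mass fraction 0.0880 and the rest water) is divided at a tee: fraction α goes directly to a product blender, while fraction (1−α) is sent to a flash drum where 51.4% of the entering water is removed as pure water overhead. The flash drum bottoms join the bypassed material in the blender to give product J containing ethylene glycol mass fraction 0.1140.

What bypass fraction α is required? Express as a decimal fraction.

All 164×0.088 = 14.432 kg/h of ethylene glycol reaches J, so J = 14.432/0.114 = 126.6 kg/h and vapour = 37.404 kg/h.
The evaporator receives (1−α)·164 of feed at 0.912 water and removes 0.514 of that water:
0.514×0.912×(1−α)×164 = 37.404
(1−α) = 37.404/76.878 = 0.4865;  α = 0.5135.

0.513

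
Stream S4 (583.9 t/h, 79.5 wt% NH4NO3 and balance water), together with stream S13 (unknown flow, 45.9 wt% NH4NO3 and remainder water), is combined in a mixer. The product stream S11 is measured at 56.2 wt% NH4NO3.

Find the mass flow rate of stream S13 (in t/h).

Let S13 be the unknown flow. Total out = 583.9 + S13.
NH4NO3 balance: 464.2 + 0.459·S13 = 0.562·(583.9 + S13)
(0.459 − 0.562)·S13 = 0.562×583.9 − 464.2 = -136.05
S13 = -136.05 / -0.103 = 1320.9 t/h

1321 t/h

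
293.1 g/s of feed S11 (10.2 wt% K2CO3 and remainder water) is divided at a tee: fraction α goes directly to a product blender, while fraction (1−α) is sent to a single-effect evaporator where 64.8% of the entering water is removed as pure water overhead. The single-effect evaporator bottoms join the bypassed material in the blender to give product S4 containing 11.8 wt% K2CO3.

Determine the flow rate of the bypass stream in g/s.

All 293.1×0.102 = 29.896 g/s of K2CO3 reaches S4, so S4 = 29.896/0.118 = 253.36 g/s and vapour = 39.742 g/s.
The evaporator receives (1−α)·293.1 of feed at 0.898 water and removes 0.648 of that water:
0.648×0.898×(1−α)×293.1 = 39.742
(1−α) = 39.742/170.56 = 0.2330;  α = 0.7670.
Bypass flow = 0.7670×293.1 = 224.8 g/s.

224.8 g/s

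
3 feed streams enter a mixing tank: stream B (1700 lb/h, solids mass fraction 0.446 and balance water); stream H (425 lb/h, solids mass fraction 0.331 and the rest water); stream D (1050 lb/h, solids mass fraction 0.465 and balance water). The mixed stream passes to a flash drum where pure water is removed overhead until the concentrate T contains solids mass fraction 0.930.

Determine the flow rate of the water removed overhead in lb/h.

1683 lb/h

solids entering = 1700×0.446 + 425×0.331 + 1050×0.465 = 1387.1 lb/h.
All solids reports to T, so T = 1387.1/0.930 = 1491.5 lb/h.
Total feed = 3175 lb/h; overhead = 3175 − 1491.5 = 1683.5 lb/h.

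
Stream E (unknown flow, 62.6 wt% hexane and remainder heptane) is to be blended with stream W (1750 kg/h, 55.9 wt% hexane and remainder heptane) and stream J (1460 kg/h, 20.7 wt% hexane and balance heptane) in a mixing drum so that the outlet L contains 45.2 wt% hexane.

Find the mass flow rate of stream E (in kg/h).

979.6 kg/h

Let E be the unknown flow. Total out = 3210 + E.
hexane balance: 1280.5 + 0.626·E = 0.452·(3210 + E)
(0.626 − 0.452)·E = 0.452×3210 − 1280.5 = 170.45
E = 170.45 / 0.174 = 979.6 kg/h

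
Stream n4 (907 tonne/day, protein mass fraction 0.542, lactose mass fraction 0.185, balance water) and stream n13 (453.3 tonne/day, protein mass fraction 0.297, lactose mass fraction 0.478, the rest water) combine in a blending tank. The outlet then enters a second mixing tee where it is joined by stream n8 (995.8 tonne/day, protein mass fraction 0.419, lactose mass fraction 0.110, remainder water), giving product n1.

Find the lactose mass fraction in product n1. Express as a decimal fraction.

Overall, product flow = 2356.1 tonne/day.
lactose in = 907×0.185 + 453.3×0.478 + 995.8×0.110 = 494.01 tonne/day.
lactose fraction in n1 = 0.210.

0.210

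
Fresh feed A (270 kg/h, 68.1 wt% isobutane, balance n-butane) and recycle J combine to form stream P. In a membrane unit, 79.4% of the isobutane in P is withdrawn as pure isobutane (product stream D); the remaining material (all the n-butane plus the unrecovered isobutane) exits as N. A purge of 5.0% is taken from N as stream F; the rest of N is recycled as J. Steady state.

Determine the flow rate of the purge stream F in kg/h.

n-butane enters only via A and leaves only via the purge: 270×0.319 = 0.050×(n-butane in N), and the membrane unit passes all n-butane, so n-butane in P = n-butane in N = 1722.6 kg/h.
isobutane in P: m_A = 270×0.681 + (1−0.050)·(1−0.794)·m_A, so m_A = 183.87/0.8043 = 228.61 kg/h.
N = (1−0.794)×228.61 + 1722.6 = 1769.7 kg/h.
Purge F = 0.050×1769.7 = 88.485 kg/h.

88.48 kg/h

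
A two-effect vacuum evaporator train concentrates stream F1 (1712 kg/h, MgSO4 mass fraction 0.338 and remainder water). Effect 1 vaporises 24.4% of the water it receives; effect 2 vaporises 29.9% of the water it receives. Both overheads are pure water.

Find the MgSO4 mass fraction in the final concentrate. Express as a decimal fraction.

water in feed = 1712×0.662 = 1133.3 kg/h.
After stage 1: water left = (1−0.244)×1133.3 = 856.81; stream total = 1435.5 kg/h.
After stage 2: water left = (1−0.299)×856.81 = 600.62; final concentrate = 1179.3 kg/h.
MgSO4 fraction = 578.66/1179.3 = 0.491.

0.491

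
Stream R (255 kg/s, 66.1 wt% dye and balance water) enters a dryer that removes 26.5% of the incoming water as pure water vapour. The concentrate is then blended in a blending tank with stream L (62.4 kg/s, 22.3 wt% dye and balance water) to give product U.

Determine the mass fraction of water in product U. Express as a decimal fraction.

Vapour removed = 0.265×0.339×255 = 22.908 kg/s; concentrate = 232.09 kg/s.
water reaching the mixer = 63.537 (from concentrate) + 62.4×0.777 = 112.02 kg/s.
Product flow = 232.09 + 62.4 = 294.49 kg/s; water fraction = 0.380.

0.380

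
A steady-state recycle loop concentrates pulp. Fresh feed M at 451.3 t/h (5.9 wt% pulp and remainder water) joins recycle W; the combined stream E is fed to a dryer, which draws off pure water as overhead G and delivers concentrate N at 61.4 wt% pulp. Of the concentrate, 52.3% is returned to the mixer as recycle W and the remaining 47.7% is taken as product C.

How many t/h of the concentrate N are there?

Overall pulp balance (none leaves overhead): pulp in fresh feed = pulp in product, i.e. 451.3×0.059 = (1−0.523)·N·0.614.
N = 26.627/(0.614×0.477) = 90.914 t/h.

90.91 t/h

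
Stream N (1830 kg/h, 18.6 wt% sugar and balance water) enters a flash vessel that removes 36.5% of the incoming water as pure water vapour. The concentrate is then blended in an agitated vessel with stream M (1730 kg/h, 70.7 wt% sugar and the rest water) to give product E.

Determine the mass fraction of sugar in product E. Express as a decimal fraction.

Vapour removed = 0.365×0.814×1830 = 543.71 kg/h; concentrate = 1286.3 kg/h.
sugar reaching the mixer = 340.38 (from concentrate) + 1730×0.707 = 1563.5 kg/h.
Product flow = 1286.3 + 1730 = 3016.3 kg/h; sugar fraction = 0.518.

0.518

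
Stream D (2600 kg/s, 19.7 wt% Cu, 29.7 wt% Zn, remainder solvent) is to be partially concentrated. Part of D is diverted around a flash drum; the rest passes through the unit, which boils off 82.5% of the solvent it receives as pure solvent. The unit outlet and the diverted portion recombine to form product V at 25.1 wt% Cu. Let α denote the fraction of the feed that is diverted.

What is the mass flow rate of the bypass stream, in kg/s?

1260 kg/s

All 2600×0.197 = 512.2 kg/s of Cu reaches V, so V = 512.2/0.251 = 2040.6 kg/s and vapour = 559.36 kg/s.
The evaporator receives (1−α)·2600 of feed at 0.506 solvent and removes 0.825 of that solvent:
0.825×0.506×(1−α)×2600 = 559.36
(1−α) = 559.36/1085.4 = 0.5154;  α = 0.4846.
Bypass flow = 0.4846×2600 = 1260 kg/s.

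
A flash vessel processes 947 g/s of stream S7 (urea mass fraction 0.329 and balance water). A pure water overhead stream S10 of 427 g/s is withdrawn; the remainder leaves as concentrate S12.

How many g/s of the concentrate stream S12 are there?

520 g/s

Concentrate = 947 − 427 = 520 g/s.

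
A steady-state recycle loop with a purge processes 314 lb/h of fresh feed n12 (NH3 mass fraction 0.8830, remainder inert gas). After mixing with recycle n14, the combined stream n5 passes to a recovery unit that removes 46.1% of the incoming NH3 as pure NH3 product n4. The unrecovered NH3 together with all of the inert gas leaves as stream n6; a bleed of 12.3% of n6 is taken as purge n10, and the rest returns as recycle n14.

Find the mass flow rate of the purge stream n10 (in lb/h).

71.6 lb/h

inert gas enters only via n12 and leaves only via the purge: 314×0.117 = 0.123×(inert gas in n6), and the recovery unit passes all inert gas, so inert gas in n5 = inert gas in n6 = 298.68 lb/h.
NH3 in n5: m_A = 314×0.883 + (1−0.123)·(1−0.461)·m_A, so m_A = 277.26/0.5273 = 525.82 lb/h.
n6 = (1−0.461)×525.82 + 298.68 = 582.1 lb/h.
Purge n10 = 0.123×582.1 = 71.598 lb/h.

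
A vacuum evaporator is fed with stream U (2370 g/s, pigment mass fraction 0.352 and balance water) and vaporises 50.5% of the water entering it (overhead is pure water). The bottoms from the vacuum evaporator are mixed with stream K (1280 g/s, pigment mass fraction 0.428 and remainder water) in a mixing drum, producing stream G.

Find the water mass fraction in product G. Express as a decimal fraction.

Vapour removed = 0.505×0.648×2370 = 775.56 g/s; concentrate = 1594.4 g/s.
water reaching the mixer = 760.2 (from concentrate) + 1280×0.572 = 1492.4 g/s.
Product flow = 1594.4 + 1280 = 2874.4 g/s; water fraction = 0.519.

0.519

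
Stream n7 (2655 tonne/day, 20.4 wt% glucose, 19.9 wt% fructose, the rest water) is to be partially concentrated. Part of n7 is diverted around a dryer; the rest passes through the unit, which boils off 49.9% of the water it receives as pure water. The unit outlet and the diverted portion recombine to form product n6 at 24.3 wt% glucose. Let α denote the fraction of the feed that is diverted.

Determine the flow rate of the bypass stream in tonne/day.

All 2655×0.204 = 541.62 tonne/day of glucose reaches n6, so n6 = 541.62/0.243 = 2228.9 tonne/day and vapour = 426.11 tonne/day.
The evaporator receives (1−α)·2655 of feed at 0.597 water and removes 0.499 of that water:
0.499×0.597×(1−α)×2655 = 426.11
(1−α) = 426.11/790.93 = 0.5387;  α = 0.4613.
Bypass flow = 0.4613×2655 = 1224.6 tonne/day.

1225 tonne/day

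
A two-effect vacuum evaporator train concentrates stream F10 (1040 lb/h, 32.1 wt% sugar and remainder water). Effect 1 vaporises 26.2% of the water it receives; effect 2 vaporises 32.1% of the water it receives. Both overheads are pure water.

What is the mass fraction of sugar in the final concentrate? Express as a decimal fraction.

0.4854

water in feed = 1040×0.679 = 706.16 lb/h.
After stage 1: water left = (1−0.262)×706.16 = 521.15; stream total = 854.99 lb/h.
After stage 2: water left = (1−0.321)×521.15 = 353.86; final concentrate = 687.7 lb/h.
sugar fraction = 333.84/687.7 = 0.4854.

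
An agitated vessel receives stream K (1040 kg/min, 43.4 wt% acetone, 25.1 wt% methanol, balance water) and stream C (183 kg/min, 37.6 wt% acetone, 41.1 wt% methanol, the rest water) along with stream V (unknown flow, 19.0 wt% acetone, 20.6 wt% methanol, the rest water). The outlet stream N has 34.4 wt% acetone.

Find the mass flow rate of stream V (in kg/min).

645.8 kg/min

Let V be the unknown flow. Total out = 1223 + V.
acetone balance: 520.17 + 0.190·V = 0.344·(1223 + V)
(0.190 − 0.344)·V = 0.344×1223 − 520.17 = -99.456
V = -99.456 / -0.154 = 645.82 kg/min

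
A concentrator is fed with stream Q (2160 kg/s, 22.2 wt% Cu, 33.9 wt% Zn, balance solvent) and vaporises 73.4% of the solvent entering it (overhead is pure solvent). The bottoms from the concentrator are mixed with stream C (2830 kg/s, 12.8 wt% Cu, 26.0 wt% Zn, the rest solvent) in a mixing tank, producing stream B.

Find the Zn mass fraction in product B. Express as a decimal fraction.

Vapour removed = 0.734×0.439×2160 = 696.01 kg/s; concentrate = 1464 kg/s.
Zn reaching the mixer = 732.24 (from concentrate) + 2830×0.260 = 1468 kg/s.
Product flow = 1464 + 2830 = 4294 kg/s; Zn fraction = 0.342.

0.342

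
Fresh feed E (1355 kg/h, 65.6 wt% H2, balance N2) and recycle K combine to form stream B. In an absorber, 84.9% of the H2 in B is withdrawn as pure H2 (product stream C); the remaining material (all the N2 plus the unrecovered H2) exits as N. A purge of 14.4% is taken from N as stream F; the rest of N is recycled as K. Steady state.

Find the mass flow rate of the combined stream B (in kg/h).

4258 kg/h

N2 enters only via E and leaves only via the purge: 1355×0.344 = 0.144×(N2 in N), and the absorber passes all N2, so N2 in B = N2 in N = 3236.9 kg/h.
H2 in B: m_A = 1355×0.656 + (1−0.144)·(1−0.849)·m_A, so m_A = 888.88/0.8707 = 1020.8 kg/h.
B = 1020.8 + 3236.9 = 4257.8 kg/h.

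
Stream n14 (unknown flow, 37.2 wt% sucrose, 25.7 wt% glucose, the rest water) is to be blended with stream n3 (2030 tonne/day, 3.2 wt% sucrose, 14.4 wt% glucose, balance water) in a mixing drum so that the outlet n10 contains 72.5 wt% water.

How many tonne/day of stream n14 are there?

Let n14 be the unknown flow. Total out = 2030 + n14.
water balance: 1672.7 + 0.371·n14 = 0.725·(2030 + n14)
(0.371 − 0.725)·n14 = 0.725×2030 − 1672.7 = -200.97
n14 = -200.97 / -0.354 = 567.71 tonne/day

567.7 tonne/day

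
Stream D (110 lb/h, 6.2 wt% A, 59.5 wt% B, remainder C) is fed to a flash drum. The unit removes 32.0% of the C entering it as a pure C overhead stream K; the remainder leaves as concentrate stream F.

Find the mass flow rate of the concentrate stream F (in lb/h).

C entering = 110×0.343 = 37.73 lb/h; overhead removed = 0.320×37.73 = 12.074 lb/h.
Concentrate = 110 − 12.074 = 97.926 lb/h.

97.93 lb/h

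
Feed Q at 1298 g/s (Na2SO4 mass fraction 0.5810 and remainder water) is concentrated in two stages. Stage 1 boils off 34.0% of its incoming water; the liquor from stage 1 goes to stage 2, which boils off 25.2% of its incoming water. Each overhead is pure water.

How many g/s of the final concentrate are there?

1023 g/s

water in feed = 1298×0.419 = 543.86 g/s.
After stage 1: water left = (1−0.340)×543.86 = 358.95; stream total = 1113.1 g/s.
After stage 2: water left = (1−0.252)×358.95 = 268.49; final concentrate = 1022.6 g/s.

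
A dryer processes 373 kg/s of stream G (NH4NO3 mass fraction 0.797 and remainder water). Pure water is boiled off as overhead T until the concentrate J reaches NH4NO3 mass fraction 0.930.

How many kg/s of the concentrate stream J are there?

319.7 kg/s

NH4NO3 is conserved: 373×0.797 = 297.28 kg/s all reports to the concentrate.
Concentrate = 297.28/(target fraction) = 319.66 kg/s.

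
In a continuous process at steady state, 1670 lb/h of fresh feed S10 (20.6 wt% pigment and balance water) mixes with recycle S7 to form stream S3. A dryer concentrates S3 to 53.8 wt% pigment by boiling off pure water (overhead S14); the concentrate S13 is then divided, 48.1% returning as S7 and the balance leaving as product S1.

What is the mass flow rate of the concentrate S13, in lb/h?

1232 lb/h

Overall pigment balance (none leaves overhead): pigment in fresh feed = pigment in product, i.e. 1670×0.206 = (1−0.481)·S13·0.538.
S13 = 344.02/(0.538×0.519) = 1232.1 lb/h.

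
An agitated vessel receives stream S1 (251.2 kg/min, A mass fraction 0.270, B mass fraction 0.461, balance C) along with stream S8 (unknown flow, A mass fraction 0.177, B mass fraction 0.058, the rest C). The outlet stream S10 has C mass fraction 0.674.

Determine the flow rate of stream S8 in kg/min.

1118 kg/min

Let S8 be the unknown flow. Total out = 251.2 + S8.
C balance: 67.573 + 0.765·S8 = 0.674·(251.2 + S8)
(0.765 − 0.674)·S8 = 0.674×251.2 − 67.573 = 101.74
S8 = 101.74 / 0.091 = 1118 kg/min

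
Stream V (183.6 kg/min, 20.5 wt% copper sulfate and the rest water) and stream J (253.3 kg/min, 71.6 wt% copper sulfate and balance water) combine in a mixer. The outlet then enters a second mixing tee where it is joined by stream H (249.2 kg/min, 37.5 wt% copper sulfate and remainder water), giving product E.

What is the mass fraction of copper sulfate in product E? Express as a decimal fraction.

0.455

Overall, product flow = 686.1 kg/min.
copper sulfate in = 183.6×0.205 + 253.3×0.716 + 249.2×0.375 = 312.45 kg/min.
copper sulfate fraction in E = 0.455.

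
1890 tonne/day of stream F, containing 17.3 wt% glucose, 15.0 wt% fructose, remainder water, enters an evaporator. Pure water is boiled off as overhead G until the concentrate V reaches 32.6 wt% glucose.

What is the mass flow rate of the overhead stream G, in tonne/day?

887 tonne/day

glucose is conserved: 1890×0.173 = 326.97 tonne/day all reports to the concentrate.
Concentrate = 326.97/(target fraction) = 1003 tonne/day.
Overhead = 1890 − 1003 = 887.02 tonne/day.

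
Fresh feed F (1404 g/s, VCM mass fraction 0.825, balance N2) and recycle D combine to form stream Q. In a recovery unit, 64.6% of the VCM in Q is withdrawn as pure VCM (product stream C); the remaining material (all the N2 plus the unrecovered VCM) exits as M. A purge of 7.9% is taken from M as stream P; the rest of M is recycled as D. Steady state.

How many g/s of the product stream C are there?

1110 g/s

VCM in Q: m_A = 1404×0.825 + (1−0.079)·(1−0.646)·m_A, so m_A = 1158.3/0.6740 = 1718.6 g/s.
Product C = 0.646×1718.6 = 1110.2 g/s.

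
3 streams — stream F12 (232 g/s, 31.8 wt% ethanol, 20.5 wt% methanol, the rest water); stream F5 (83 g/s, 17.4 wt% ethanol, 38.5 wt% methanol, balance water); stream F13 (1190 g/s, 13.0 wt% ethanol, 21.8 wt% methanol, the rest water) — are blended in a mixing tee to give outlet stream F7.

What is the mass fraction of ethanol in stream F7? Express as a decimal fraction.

0.161

Total flow out = 232 + 83 + 1190 = 1505 g/s.
ethanol in = 232×0.318 + 83×0.174 + 1190×0.130 = 242.92 g/s.
ethanol mass fraction in F7 = 242.92/1505 = 0.161.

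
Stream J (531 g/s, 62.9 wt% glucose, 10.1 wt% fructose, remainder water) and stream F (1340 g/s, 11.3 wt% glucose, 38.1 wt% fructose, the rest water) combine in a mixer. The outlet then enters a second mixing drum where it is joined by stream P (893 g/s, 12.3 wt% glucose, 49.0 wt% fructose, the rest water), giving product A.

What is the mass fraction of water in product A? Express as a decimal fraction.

0.422

Overall, product flow = 2764 g/s.
water in = 531×0.270 + 1340×0.506 + 893×0.387 = 1167 g/s.
water fraction in A = 0.422.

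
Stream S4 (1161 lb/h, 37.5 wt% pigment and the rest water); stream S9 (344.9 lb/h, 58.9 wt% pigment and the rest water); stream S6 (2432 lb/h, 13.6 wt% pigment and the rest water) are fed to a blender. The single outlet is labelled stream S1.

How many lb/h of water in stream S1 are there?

water out = water in = 1161×0.625 + 344.9×0.411 + 2432×0.864 = 2968.6 lb/h.

2969 lb/h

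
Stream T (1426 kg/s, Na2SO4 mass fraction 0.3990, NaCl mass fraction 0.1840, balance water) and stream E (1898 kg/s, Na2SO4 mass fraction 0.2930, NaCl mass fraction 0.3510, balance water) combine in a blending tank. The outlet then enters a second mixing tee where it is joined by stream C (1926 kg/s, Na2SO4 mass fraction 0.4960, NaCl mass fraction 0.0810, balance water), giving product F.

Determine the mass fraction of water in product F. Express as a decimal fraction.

0.3971

Overall, product flow = 5250 kg/s.
water in = 1426×0.417 + 1898×0.356 + 1926×0.423 = 2085 kg/s.
water fraction in F = 0.3971.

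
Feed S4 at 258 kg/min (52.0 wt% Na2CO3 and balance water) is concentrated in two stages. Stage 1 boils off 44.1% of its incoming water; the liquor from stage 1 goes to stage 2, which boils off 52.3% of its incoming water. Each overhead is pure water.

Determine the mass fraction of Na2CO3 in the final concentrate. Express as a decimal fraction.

0.802

water in feed = 258×0.480 = 123.84 kg/min.
After stage 1: water left = (1−0.441)×123.84 = 69.227; stream total = 203.39 kg/min.
After stage 2: water left = (1−0.523)×69.227 = 33.021; final concentrate = 167.18 kg/min.
Na2CO3 fraction = 134.16/167.18 = 0.802.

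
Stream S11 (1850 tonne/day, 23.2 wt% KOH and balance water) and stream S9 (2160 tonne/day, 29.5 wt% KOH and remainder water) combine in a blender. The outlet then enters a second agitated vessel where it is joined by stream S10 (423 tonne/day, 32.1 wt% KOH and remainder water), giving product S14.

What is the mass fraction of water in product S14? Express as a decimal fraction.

0.729

Overall, product flow = 4433 tonne/day.
water in = 1850×0.768 + 2160×0.705 + 423×0.679 = 3230.8 tonne/day.
water fraction in S14 = 0.729.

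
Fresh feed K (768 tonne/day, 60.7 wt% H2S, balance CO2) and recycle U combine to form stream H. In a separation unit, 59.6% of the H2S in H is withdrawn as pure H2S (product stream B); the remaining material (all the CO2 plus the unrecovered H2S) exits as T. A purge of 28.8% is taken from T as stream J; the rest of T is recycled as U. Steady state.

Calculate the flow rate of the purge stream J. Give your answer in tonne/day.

378 tonne/day

CO2 enters only via K and leaves only via the purge: 768×0.393 = 0.288×(CO2 in T), and the separation unit passes all CO2, so CO2 in H = CO2 in T = 1048 tonne/day.
H2S in H: m_A = 768×0.607 + (1−0.288)·(1−0.596)·m_A, so m_A = 466.18/0.7124 = 654.42 tonne/day.
T = (1−0.596)×654.42 + 1048 = 1312.4 tonne/day.
Purge J = 0.288×1312.4 = 377.97 tonne/day.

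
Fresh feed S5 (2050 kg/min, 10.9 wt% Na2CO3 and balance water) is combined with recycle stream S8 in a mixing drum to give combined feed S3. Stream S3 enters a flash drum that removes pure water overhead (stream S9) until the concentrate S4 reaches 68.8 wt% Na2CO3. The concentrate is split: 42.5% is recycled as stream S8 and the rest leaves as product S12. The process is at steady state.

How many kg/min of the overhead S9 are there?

Overall Na2CO3 balance (none leaves overhead): Na2CO3 in fresh feed = Na2CO3 in product, i.e. 2050×0.109 = (1−0.425)·S4·0.688.
S4 = 223.45/(0.688×0.575) = 564.84 kg/min.
Recycle S8 = 0.425×564.84 = 240.06 kg/min.
Combined feed S3 = 2050 + 240.06 = 2290.1 kg/min.
Overhead S9 = S3 − S4 = 2290.1 − 564.84 = 1725.2 kg/min.

1725 kg/min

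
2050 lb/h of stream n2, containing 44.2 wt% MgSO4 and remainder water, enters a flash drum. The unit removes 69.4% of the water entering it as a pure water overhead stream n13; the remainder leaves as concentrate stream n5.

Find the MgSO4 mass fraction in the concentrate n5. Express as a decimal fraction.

MgSO4 is not removed: 2050×0.442 = 906.1 lb/h of MgSO4 enters n5.
water entering = 2050×0.558 = 1143.9 lb/h; overhead removed = 0.694×1143.9 = 793.87 lb/h.
Concentrate = 2050 − 793.87 = 1256.1 lb/h.
Mass fraction = 906.1/1256.1 = 0.7213.

0.7213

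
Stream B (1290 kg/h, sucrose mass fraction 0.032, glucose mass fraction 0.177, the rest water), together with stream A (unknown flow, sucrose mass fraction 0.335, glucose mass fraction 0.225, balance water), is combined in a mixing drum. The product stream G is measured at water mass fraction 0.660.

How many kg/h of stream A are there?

768.1 kg/h

Let A be the unknown flow. Total out = 1290 + A.
water balance: 1020.4 + 0.440·A = 0.660·(1290 + A)
(0.440 − 0.660)·A = 0.660×1290 − 1020.4 = -168.99
A = -168.99 / -0.220 = 768.14 kg/h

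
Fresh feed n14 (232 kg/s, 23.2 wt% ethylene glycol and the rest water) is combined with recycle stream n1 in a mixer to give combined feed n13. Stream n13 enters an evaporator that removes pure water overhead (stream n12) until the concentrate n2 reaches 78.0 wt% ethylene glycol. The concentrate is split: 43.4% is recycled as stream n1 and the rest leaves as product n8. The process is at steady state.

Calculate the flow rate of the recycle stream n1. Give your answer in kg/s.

Overall ethylene glycol balance (none leaves overhead): ethylene glycol in fresh feed = ethylene glycol in product, i.e. 232×0.232 = (1−0.434)·n2·0.780.
n2 = 53.824/(0.780×0.566) = 121.92 kg/s.
Recycle n1 = 0.434×121.92 = 52.912 kg/s.

52.91 kg/s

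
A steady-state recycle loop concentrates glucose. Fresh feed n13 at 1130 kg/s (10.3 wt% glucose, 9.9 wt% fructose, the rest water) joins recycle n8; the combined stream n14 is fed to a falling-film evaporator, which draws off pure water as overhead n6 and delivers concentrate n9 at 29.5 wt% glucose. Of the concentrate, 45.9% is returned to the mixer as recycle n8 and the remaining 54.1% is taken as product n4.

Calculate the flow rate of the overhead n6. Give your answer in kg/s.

735.5 kg/s

Overall glucose balance (none leaves overhead): glucose in fresh feed = glucose in product, i.e. 1130×0.103 = (1−0.459)·n9·0.295.
n9 = 116.39/(0.295×0.541) = 729.28 kg/s.
Recycle n8 = 0.459×729.28 = 334.74 kg/s.
Combined feed n14 = 1130 + 334.74 = 1464.7 kg/s.
Overhead n6 = n14 − n9 = 1464.7 − 729.28 = 735.46 kg/s.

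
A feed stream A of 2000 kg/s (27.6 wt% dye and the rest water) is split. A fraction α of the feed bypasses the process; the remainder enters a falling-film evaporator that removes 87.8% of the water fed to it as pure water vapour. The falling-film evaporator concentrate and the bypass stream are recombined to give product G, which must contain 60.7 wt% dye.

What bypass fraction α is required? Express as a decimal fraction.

All 2000×0.276 = 552 kg/s of dye reaches G, so G = 552/0.607 = 909.39 kg/s and vapour = 1090.6 kg/s.
The evaporator receives (1−α)·2000 of feed at 0.724 water and removes 0.878 of that water:
0.878×0.724×(1−α)×2000 = 1090.6
(1−α) = 1090.6/1271.3 = 0.8578;  α = 0.1422.

0.142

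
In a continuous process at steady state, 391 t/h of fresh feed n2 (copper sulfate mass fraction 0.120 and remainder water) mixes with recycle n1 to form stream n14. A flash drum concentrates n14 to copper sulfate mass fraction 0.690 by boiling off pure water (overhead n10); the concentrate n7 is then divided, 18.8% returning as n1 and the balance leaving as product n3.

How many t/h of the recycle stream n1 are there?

15.74 t/h

Overall copper sulfate balance (none leaves overhead): copper sulfate in fresh feed = copper sulfate in product, i.e. 391×0.120 = (1−0.188)·n7·0.690.
n7 = 46.92/(0.690×0.812) = 83.744 t/h.
Recycle n1 = 0.188×83.744 = 15.744 t/h.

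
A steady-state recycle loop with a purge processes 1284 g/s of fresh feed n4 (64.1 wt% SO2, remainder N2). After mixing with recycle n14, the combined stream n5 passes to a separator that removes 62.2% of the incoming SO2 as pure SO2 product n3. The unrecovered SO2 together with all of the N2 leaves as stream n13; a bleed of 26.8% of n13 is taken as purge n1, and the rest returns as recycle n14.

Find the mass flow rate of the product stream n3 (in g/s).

707.8 g/s

SO2 in n5: m_A = 1284×0.641 + (1−0.268)·(1−0.622)·m_A, so m_A = 823.04/0.7233 = 1137.9 g/s.
Product n3 = 0.622×1137.9 = 707.77 g/s.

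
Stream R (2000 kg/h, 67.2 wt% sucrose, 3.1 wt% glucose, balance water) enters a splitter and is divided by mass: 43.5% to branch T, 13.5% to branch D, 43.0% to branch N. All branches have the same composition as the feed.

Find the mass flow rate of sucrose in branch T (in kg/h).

Branch T total = 0.435×2000 = 870 kg/h.
sucrose in T = 0.672×870 = 584.64 kg/h.

584.6 kg/h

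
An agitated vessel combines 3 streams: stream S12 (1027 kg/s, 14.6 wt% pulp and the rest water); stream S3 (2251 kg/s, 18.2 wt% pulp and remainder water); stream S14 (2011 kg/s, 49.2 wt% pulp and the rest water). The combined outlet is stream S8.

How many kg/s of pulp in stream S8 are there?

pulp out = pulp in = 1027×0.146 + 2251×0.182 + 2011×0.492 = 1549 kg/s.

1549 kg/s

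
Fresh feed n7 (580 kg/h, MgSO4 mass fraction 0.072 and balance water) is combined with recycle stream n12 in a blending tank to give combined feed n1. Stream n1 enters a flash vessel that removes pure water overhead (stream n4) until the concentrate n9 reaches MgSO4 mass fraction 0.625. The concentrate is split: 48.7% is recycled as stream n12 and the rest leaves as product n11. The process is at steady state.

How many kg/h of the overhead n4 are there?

Overall MgSO4 balance (none leaves overhead): MgSO4 in fresh feed = MgSO4 in product, i.e. 580×0.072 = (1−0.487)·n9·0.625.
n9 = 41.76/(0.625×0.513) = 130.25 kg/h.
Recycle n12 = 0.487×130.25 = 63.43 kg/h.
Combined feed n1 = 580 + 63.43 = 643.43 kg/h.
Overhead n4 = n1 − n9 = 643.43 − 130.25 = 513.18 kg/h.

513.2 kg/h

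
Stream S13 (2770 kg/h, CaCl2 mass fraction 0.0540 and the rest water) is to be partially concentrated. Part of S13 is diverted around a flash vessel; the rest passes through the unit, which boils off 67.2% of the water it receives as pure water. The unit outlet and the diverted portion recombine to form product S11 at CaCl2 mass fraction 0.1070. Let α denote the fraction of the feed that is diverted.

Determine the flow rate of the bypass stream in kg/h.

611.7 kg/h

All 2770×0.054 = 149.58 kg/h of CaCl2 reaches S11, so S11 = 149.58/0.107 = 1397.9 kg/h and vapour = 1372.1 kg/h.
The evaporator receives (1−α)·2770 of feed at 0.946 water and removes 0.672 of that water:
0.672×0.946×(1−α)×2770 = 1372.1
(1−α) = 1372.1/1760.9 = 0.7792;  α = 0.2208.
Bypass flow = 0.2208×2770 = 611.7 kg/h.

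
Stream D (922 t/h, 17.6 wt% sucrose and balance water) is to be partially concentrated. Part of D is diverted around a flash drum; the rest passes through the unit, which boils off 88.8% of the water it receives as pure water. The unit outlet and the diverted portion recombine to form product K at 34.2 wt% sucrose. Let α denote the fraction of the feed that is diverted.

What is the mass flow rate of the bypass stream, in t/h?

All 922×0.176 = 162.27 t/h of sucrose reaches K, so K = 162.27/0.342 = 474.48 t/h and vapour = 447.52 t/h.
The evaporator receives (1−α)·922 of feed at 0.824 water and removes 0.888 of that water:
0.888×0.824×(1−α)×922 = 447.52
(1−α) = 447.52/674.64 = 0.6633;  α = 0.3367.
Bypass flow = 0.3367×922 = 310.39 t/h.

310.4 t/h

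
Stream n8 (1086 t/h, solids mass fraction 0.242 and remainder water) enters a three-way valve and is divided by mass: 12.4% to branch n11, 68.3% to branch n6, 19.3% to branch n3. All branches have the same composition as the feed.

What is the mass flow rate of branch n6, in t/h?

Branch n6 flow = 0.683×1086 = 741.74 t/h.

741.7 t/h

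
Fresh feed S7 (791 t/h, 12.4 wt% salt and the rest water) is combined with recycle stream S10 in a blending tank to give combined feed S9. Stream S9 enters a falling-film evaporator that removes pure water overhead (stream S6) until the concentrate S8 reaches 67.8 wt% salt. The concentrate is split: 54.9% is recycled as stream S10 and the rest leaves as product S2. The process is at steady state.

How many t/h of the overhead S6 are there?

646.3 t/h

Overall salt balance (none leaves overhead): salt in fresh feed = salt in product, i.e. 791×0.124 = (1−0.549)·S8·0.678.
S8 = 98.084/(0.678×0.451) = 320.77 t/h.
Recycle S10 = 0.549×320.77 = 176.1 t/h.
Combined feed S9 = 791 + 176.1 = 967.1 t/h.
Overhead S6 = S9 − S8 = 967.1 − 320.77 = 646.33 t/h.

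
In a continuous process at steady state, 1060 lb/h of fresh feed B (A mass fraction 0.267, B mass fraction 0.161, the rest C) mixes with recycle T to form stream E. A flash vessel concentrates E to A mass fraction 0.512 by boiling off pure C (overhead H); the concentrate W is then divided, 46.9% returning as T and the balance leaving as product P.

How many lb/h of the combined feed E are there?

1548 lb/h

Overall A balance (none leaves overhead): A in fresh feed = A in product, i.e. 1060×0.267 = (1−0.469)·W·0.512.
W = 283.02/(0.512×0.531) = 1041 lb/h.
Recycle T = 0.469×1041 = 488.23 lb/h.
Combined feed E = 1060 + 488.23 = 1548.2 lb/h.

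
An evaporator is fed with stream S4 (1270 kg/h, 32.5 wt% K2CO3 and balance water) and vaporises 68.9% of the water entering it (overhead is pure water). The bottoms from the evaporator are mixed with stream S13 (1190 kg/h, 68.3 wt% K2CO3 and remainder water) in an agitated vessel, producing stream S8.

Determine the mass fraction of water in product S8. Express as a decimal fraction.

0.3444

Vapour removed = 0.689×0.675×1270 = 590.65 kg/h; concentrate = 679.35 kg/h.
water reaching the mixer = 266.6 (from concentrate) + 1190×0.317 = 643.83 kg/h.
Product flow = 679.35 + 1190 = 1869.4 kg/h; water fraction = 0.3444.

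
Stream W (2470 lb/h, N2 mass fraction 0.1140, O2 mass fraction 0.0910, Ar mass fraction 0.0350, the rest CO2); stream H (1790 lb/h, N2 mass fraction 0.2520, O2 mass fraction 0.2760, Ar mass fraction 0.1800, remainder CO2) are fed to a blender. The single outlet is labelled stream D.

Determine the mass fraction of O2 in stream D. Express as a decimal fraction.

0.1687

Total flow out = 2470 + 1790 = 4260 lb/h.
O2 in = 2470×0.091 + 1790×0.276 = 718.81 lb/h.
O2 mass fraction in D = 718.81/4260 = 0.1687.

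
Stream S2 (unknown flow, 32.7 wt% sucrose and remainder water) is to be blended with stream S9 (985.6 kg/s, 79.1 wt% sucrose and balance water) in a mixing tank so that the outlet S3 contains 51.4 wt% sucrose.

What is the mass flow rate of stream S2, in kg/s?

Let S2 be the unknown flow. Total out = 985.6 + S2.
sucrose balance: 779.61 + 0.327·S2 = 0.514·(985.6 + S2)
(0.327 − 0.514)·S2 = 0.514×985.6 − 779.61 = -273.01
S2 = -273.01 / -0.187 = 1460 kg/s

1460 kg/s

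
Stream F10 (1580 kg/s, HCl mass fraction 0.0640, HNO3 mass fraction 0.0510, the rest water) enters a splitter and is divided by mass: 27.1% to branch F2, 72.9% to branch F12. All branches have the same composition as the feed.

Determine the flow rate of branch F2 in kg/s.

Branch F2 flow = 0.271×1580 = 428.18 kg/s.

428.2 kg/s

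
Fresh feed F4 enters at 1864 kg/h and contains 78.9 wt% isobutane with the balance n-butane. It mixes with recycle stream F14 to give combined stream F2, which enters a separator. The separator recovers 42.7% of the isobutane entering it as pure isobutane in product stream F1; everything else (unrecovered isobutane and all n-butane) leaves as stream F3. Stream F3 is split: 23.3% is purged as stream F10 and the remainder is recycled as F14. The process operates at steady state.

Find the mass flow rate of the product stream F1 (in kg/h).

1120 kg/h

isobutane in F2: m_A = 1864×0.789 + (1−0.233)·(1−0.427)·m_A, so m_A = 1470.7/0.5605 = 2623.9 kg/h.
Product F1 = 0.427×2623.9 = 1120.4 kg/h.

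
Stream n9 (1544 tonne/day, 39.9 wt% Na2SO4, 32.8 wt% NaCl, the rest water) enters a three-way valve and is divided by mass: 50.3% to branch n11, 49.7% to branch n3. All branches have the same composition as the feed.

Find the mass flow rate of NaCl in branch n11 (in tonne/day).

Branch n11 total = 0.503×1544 = 776.63 tonne/day.
NaCl in n11 = 0.328×776.63 = 254.74 tonne/day.

254.7 tonne/day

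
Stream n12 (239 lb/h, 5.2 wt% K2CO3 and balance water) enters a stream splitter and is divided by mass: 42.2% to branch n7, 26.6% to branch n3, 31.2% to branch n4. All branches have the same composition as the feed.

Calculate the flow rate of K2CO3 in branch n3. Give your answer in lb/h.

Branch n3 total = 0.266×239 = 63.574 lb/h.
K2CO3 in n3 = 0.052×63.574 = 3.3058 lb/h.

3.306 lb/h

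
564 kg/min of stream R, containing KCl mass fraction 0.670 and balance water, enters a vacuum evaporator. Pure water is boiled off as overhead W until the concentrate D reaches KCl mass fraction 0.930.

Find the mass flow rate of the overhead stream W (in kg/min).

157.7 kg/min

KCl is conserved: 564×0.670 = 377.88 kg/min all reports to the concentrate.
Concentrate = 377.88/(target fraction) = 406.32 kg/min.
Overhead = 564 − 406.32 = 157.68 kg/min.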